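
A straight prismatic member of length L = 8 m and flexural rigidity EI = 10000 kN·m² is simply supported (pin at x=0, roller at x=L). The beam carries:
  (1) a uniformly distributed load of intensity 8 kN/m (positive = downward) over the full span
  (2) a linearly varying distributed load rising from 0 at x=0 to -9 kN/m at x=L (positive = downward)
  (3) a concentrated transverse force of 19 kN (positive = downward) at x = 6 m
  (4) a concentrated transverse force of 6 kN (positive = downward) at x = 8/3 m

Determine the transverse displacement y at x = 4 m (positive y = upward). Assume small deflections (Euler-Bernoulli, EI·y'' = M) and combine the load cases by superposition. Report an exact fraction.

y(4) = -5137/135000 m

Load 1 — uniform load w=8 kN/m over full span:
  y_1 = -wx(L³-2Lx²+x³)/(24EI) = -8·4·(8³-2·8·4²+4³)/(24·10000) = -16/375 m
Load 2 — triangular load w₀=-9 kN/m (0→w₀ over full span):
  y_2 = -w₀x(7L⁴-10L²x²+3x⁴)/(360LEI) = -(-9)·4·(7·8⁴-10·8²·4²+3·4⁴)/(360·8·10000) = 3/125 m
Load 3 — point force P=19 kN at a=6 m (b=L-a=2):
  y_3 = -Pbx(L²-b²-x²)/(6LEI)  [x≤a] = -19·2·4·(8²-2²-4²)/(6·8·10000) = -209/15000 m
Load 4 — point force P=6 kN at a=8/3 m (b=L-a=16/3):
  y_4 = -Pa(L-x)(2Lx-a²-x²)/(6LEI)  [x>a] = -6·(8/3)·(8-4)·(2·8·4-(8/3)²-4²)/(6·8·10000) = -92/16875 m
Superposition: y = Σ y_i = -5137/135000 m ≈ -0.038052 m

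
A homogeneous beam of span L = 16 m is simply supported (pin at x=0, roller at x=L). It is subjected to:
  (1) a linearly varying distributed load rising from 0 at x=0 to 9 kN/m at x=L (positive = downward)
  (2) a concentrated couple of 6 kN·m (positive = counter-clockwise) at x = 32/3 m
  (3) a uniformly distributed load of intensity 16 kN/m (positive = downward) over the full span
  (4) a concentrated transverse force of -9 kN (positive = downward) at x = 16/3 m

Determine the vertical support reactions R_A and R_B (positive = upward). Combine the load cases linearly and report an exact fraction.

R_A = 1171/8 kN, R_B = 1381/8 kN

Load 1 — triangular load w₀=9 kN/m (0→w₀ over full span):
  R_A = w₀L/6 = 9·16/6 = 24 kN
  R_B = w₀L/3 = 9·16/3 = 48 kN
Load 2 — applied couple M₀=6 kN·m at a=32/3 m (b=L-a=16/3):
  R_A = M₀/L = 6/16 = 3/8 kN
  R_B = -M₀/L = -6/16 = -3/8 kN
Load 3 — uniform load w=16 kN/m over full span:
  R_A = wL/2 = 16·16/2 = 128 kN
  R_B = wL/2 = 16·16/2 = 128 kN
Load 4 — point force P=-9 kN at a=16/3 m (b=L-a=32/3):
  R_A = Pb/L = (-9)·(32/3)/16 = -6 kN
  R_B = Pa/L = (-9)·(16/3)/16 = -3 kN
Superposition: R_A = 1171/8 kN, R_B = 1381/8 kN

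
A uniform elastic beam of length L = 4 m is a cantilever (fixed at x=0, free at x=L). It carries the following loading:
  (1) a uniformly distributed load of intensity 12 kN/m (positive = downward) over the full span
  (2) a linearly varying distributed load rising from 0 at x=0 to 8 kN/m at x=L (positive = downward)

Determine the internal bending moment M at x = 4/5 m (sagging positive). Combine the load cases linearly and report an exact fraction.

Load 1 — uniform load w=12 kN/m over full span:
  M_1 = -w(L-x)²/2 = -12·(4-(4/5))²/2 = -1536/25 kN·m
Load 2 — triangular load w₀=8 kN/m (0→w₀ over full span):
  M_2 = w₀Lx/2 - w₀L²/3 - w₀x³/(6L) = 8·4·(4/5)/2 - 8·4²/3 - 8·(4/5)³/(6·4) = -11264/375 kN·m
Superposition: M = Σ M_i = -34304/375 kN·m ≈ -91.477333 kN·m

M(4/5) = -34304/375 kN·m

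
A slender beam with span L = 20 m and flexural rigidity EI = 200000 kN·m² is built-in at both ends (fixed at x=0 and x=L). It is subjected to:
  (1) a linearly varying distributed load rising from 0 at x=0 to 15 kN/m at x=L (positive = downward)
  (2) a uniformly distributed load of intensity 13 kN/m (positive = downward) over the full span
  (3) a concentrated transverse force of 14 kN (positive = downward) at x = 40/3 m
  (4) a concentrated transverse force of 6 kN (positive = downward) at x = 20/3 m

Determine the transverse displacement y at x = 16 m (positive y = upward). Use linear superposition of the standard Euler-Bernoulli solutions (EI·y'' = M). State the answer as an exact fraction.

Load 1 — triangular load w₀=15 kN/m (0→w₀ over full span):
  y_1 = -w₀x²(L-x)²(x+2L)/(120LEI) = -15·16²·(20-16)²·(16+2·20)/(120·20·200000) = -112/15625 m
Load 2 — uniform load w=13 kN/m over full span:
  y_2 = -wx²(L-x)²/(24EI) = -13·16²·(20-16)²/(24·200000) = -104/9375 m
Load 3 — point force P=14 kN at a=40/3 m (b=L-a=20/3):
  y_3 = -Pa²(L-x)²(3bL-(3b+a)(L-x))/(6L³EI)  [x>a] = -14·(40/3)²·(20-16)²·(3·(20/3)·20-(3·(20/3)+(40/3))·(20-16))/(6·20³·200000) = -56/50625 m
Load 4 — point force P=6 kN at a=20/3 m (b=L-a=40/3):
  y_4 = -Pa²(L-x)²(3bL-(3b+a)(L-x))/(6L³EI)  [x>a] = -6·(20/3)²·(20-16)²·(3·(40/3)·20-(3·(40/3)+(20/3))·(20-16))/(6·20³·200000) = -23/84375 m
Superposition: y = Σ y_i = -24857/1265625 m ≈ -0.019640 m

y(16) = -24857/1265625 m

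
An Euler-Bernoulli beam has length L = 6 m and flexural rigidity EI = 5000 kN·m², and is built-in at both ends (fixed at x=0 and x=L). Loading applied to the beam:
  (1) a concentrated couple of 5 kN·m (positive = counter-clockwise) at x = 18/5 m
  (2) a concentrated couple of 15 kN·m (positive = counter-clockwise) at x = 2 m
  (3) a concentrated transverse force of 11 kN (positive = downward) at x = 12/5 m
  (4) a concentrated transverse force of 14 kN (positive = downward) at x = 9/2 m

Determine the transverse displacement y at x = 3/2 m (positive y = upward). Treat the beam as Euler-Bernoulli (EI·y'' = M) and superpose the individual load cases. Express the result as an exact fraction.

Load 1 — applied couple M₀=5 kN·m at a=18/5 m (b=L-a=12/5):
  y_1 = (R_Ax³/6 - M_Ax²/2)/EI  [x≤a] with R_A=6/5, M_A=8/5 = ((6/5)·(3/2)³/6 - (8/5)·(3/2)²/2)/5000 = -9/40000 m
Load 2 — applied couple M₀=15 kN·m at a=2 m (b=L-a=4):
  y_2 = (R_Ax³/6 - M_Ax²/2)/EI  [x≤a] with R_A=10/3, M_A=0 = ((10/3)·(3/2)³/6 - 0·(3/2)²/2)/5000 = 3/8000 m
Load 3 — point force P=11 kN at a=12/5 m (b=L-a=18/5):
  y_3 = -Pb²x²(3aL-(3a+b)x)/(6L³EI)  [x≤a] = -11·(18/5)²·(3/2)²·(3·(12/5)·6-(3·(12/5)+(18/5))·(3/2))/(6·6³·5000) = -2673/2000000 m
Load 4 — point force P=14 kN at a=9/2 m (b=L-a=3/2):
  y_4 = -Pb²x²(3aL-(3a+b)x)/(6L³EI)  [x≤a] = -14·(3/2)²·(3/2)²·(3·(9/2)·6-(3·(9/2)+(3/2))·(3/2))/(6·6³·5000) = -819/1280000 m
Superposition: y = Σ y_i = -58443/32000000 m ≈ -0.001826 m

y(3/2) = -58443/32000000 m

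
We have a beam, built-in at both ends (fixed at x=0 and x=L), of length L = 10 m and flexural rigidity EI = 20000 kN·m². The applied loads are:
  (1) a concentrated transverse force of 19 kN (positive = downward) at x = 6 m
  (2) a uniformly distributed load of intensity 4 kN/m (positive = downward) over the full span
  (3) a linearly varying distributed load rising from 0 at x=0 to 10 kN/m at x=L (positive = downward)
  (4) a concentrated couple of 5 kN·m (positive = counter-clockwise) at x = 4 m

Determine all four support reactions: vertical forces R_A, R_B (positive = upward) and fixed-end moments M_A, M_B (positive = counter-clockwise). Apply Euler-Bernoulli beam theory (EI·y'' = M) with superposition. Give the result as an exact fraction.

Load 1 — point force P=19 kN at a=6 m (b=L-a=4):
  R_A = Pb²(3a+b)/L³ = 19·4²·(3·6+4)/10³ = 836/125 kN
  M_A = Pab²/L² = 19·6·4²/10² = 456/25 kN·m
  R_B = Pa²(a+3b)/L³ = 19·6²·(6+3·4)/10³ = 1539/125 kN
  M_B = -Pa²b/L² = -19·6²·4/10² = -684/25 kN·m
Load 2 — uniform load w=4 kN/m over full span:
  R_A = wL/2 = 4·10/2 = 20 kN
  M_A = wL²/12 = 4·10²/12 = 100/3 kN·m
  R_B = wL/2 = 4·10/2 = 20 kN
  M_B = -wL²/12 = -4·10²/12 = -100/3 kN·m
Load 3 — triangular load w₀=10 kN/m (0→w₀ over full span):
  R_A = 3w₀L/20 = 3·10·10/20 = 15 kN
  M_A = w₀L²/30 = 10·10²/30 = 100/3 kN·m
  R_B = 7w₀L/20 = 7·10·10/20 = 35 kN
  M_B = -w₀L²/20 = -10·10²/20 = -50 kN·m
Load 4 — applied couple M₀=5 kN·m at a=4 m (b=L-a=6):
  R_A = 6M₀ab/L³ = 6·5·4·6/10³ = 18/25 kN
  M_A = M₀b(2a-b)/L² = 5·6·(2·4-6)/10² = 3/5 kN·m
  R_B = -6M₀ab/L³ = -6·5·4·6/10³ = -18/25 kN
  M_B = M₀a(2b-a)/L² = 5·4·(2·6-4)/10² = 8/5 kN·m
Superposition: R_A = 5301/125 kN, M_A = 6413/75 kN·m, R_B = 8324/125 kN, M_B = -8182/75 kN·m

R_A = 5301/125 kN, M_A = 6413/75 kN·m, R_B = 8324/125 kN, M_B = -8182/75 kN·m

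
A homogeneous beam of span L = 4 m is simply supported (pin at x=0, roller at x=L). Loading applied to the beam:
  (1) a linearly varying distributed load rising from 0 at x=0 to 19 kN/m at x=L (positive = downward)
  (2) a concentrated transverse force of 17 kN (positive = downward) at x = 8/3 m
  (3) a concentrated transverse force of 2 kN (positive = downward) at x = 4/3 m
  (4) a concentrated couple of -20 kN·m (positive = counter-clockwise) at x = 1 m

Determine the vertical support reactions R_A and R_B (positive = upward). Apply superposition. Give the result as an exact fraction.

R_A = 44/3 kN, R_B = 127/3 kN

Load 1 — triangular load w₀=19 kN/m (0→w₀ over full span):
  R_A = w₀L/6 = 19·4/6 = 38/3 kN
  R_B = w₀L/3 = 19·4/3 = 76/3 kN
Load 2 — point force P=17 kN at a=8/3 m (b=L-a=4/3):
  R_A = Pb/L = 17·(4/3)/4 = 17/3 kN
  R_B = Pa/L = 17·(8/3)/4 = 34/3 kN
Load 3 — point force P=2 kN at a=4/3 m (b=L-a=8/3):
  R_A = Pb/L = 2·(8/3)/4 = 4/3 kN
  R_B = Pa/L = 2·(4/3)/4 = 2/3 kN
Load 4 — applied couple M₀=-20 kN·m at a=1 m (b=L-a=3):
  R_A = M₀/L = (-20)/4 = -5 kN
  R_B = -M₀/L = -(-20)/4 = 5 kN
Superposition: R_A = 44/3 kN, R_B = 127/3 kN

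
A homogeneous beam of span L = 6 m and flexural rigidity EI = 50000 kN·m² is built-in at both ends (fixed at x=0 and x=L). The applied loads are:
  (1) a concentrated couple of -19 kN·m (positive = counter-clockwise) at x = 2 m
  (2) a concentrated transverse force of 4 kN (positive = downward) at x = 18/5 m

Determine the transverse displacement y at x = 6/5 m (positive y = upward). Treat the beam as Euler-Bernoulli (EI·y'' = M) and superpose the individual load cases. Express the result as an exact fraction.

y(6/5) = -4823/97656250 m

Load 1 — applied couple M₀=-19 kN·m at a=2 m (b=L-a=4):
  y_1 = (R_Ax³/6 - M_Ax²/2)/EI  [x≤a] with R_A=-38/9, M_A=0 = ((-38/9)·(6/5)³/6 - 0·(6/5)²/2)/50000 = -19/781250 m
Load 2 — point force P=4 kN at a=18/5 m (b=L-a=12/5):
  y_2 = -Pb²x²(3aL-(3a+b)x)/(6L³EI)  [x≤a] = -4·(12/5)²·(6/5)²·(3·(18/5)·6-(3·(18/5)+(12/5))·(6/5))/(6·6³·50000) = -1224/48828125 m
Superposition: y = Σ y_i = -4823/97656250 m ≈ -0.000049 m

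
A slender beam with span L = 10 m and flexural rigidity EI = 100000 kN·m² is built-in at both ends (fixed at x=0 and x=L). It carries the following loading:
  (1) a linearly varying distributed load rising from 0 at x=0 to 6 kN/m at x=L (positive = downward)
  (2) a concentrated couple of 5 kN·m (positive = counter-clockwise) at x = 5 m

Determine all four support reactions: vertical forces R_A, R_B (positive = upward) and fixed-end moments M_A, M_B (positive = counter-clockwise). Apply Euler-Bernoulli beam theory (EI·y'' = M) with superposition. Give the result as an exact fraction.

Load 1 — triangular load w₀=6 kN/m (0→w₀ over full span):
  R_A = 3w₀L/20 = 3·6·10/20 = 9 kN
  M_A = w₀L²/30 = 6·10²/30 = 20 kN·m
  R_B = 7w₀L/20 = 7·6·10/20 = 21 kN
  M_B = -w₀L²/20 = -6·10²/20 = -30 kN·m
Load 2 — applied couple M₀=5 kN·m at a=5 m (b=L-a=5):
  R_A = 6M₀ab/L³ = 6·5·5·5/10³ = 3/4 kN
  M_A = M₀b(2a-b)/L² = 5·5·(2·5-5)/10² = 5/4 kN·m
  R_B = -6M₀ab/L³ = -6·5·5·5/10³ = -3/4 kN
  M_B = M₀a(2b-a)/L² = 5·5·(2·5-5)/10² = 5/4 kN·m
Superposition: R_A = 39/4 kN, M_A = 85/4 kN·m, R_B = 81/4 kN, M_B = -115/4 kN·m

R_A = 39/4 kN, M_A = 85/4 kN·m, R_B = 81/4 kN, M_B = -115/4 kN·m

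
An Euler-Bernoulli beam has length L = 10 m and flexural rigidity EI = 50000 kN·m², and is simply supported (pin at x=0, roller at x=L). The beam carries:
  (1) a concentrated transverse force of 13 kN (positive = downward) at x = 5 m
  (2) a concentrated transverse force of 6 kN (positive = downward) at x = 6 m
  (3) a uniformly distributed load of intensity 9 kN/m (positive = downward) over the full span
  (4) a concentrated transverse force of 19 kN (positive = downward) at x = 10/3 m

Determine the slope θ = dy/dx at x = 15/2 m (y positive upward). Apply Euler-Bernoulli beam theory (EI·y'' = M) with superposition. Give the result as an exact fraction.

θ(15/2) = 1360591/162000000 rad

Load 1 — point force P=13 kN at a=5 m (b=L-a=5):
  θ_1 = -Pa(2L²-6Lx+3x²+a²)/(6LEI)  [x>a] = -13·5·(2·10²-6·10·(15/2)+3·(15/2)²+5²)/(6·10·50000) = 39/32000 rad
Load 2 — point force P=6 kN at a=6 m (b=L-a=4):
  θ_2 = -Pa(2L²-6Lx+3x²+a²)/(6LEI)  [x>a] = -6·6·(2·10²-6·10·(15/2)+3·(15/2)²+6²)/(6·10·50000) = 543/1000000 rad
Load 3 — uniform load w=9 kN/m over full span:
  θ_3 = -w(L³-6Lx²+4x³)/(24EI) = -9·(10³-6·10·(15/2)²+4·(15/2)³)/(24·50000) = 33/6400 rad
Load 4 — point force P=19 kN at a=10/3 m (b=L-a=20/3):
  θ_4 = -Pa(2L²-6Lx+3x²+a²)/(6LEI)  [x>a] = -19·(10/3)·(2·10²-6·10·(15/2)+3·(15/2)²+(10/3)²)/(6·10·50000) = 1919/1296000 rad
Superposition: θ = Σ θ_i = 1360591/162000000 rad ≈ 0.008399 rad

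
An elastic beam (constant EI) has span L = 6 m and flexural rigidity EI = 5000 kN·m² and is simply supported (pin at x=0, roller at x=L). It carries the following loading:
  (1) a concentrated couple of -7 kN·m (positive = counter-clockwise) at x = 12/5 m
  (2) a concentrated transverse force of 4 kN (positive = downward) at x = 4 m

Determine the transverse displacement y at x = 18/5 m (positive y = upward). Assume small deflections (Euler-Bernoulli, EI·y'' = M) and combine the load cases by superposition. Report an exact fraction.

Load 1 — applied couple M₀=-7 kN·m at a=12/5 m (b=L-a=18/5):
  y_1 = (M₀x³/(6L)-M₀(x-a)²/2+C₁x)/EI  [x>a] with C₁=M₀(3b²-L²)/(6L)=-14/25 = ((-7)·(18/5)³/(6·6)-(-7)·((18/5)-(12/5))²/2+(-14/25)·(18/5))/5000 = -189/156250 m
Load 2 — point force P=4 kN at a=4 m (b=L-a=2):
  y_2 = -Pbx(L²-b²-x²)/(6LEI)  [x≤a] = -4·2·(18/5)·(6²-2²-(18/5)²)/(6·6·5000) = -238/78125 m
Superposition: y = Σ y_i = -133/31250 m ≈ -0.004256 m

y(18/5) = -133/31250 m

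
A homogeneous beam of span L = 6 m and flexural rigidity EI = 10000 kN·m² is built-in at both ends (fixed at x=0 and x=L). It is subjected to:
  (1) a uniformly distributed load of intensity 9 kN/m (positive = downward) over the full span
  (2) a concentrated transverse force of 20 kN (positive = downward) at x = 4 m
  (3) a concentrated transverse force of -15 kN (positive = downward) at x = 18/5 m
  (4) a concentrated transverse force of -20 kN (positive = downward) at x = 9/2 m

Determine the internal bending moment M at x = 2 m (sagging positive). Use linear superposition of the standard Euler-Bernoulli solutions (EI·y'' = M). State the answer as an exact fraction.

Load 1 — uniform load w=9 kN/m over full span:
  M_1 = wLx/2 - wL²/12 - wx²/2 = 9·6·2/2 - 9·6²/12 - 9·2²/2 = 9 kN·m
Load 2 — point force P=20 kN at a=4 m (b=L-a=2):
  M_2 = Pb²(3a+b)x/L³ - Pab²/L²  [x≤a] = 20·2²·(3·4+2)·2/6³ - 20·4·2²/6² = 40/27 kN·m
Load 3 — point force P=-15 kN at a=18/5 m (b=L-a=12/5):
  M_3 = Pb²(3a+b)x/L³ - Pab²/L²  [x≤a] = (-15)·(12/5)²·(3·(18/5)+(12/5))·2/6³ - (-15)·(18/5)·(12/5)²/6² = -48/25 kN·m
Load 4 — point force P=-20 kN at a=9/2 m (b=L-a=3/2):
  M_4 = Pb²(3a+b)x/L³ - Pab²/L²  [x≤a] = (-20)·(3/2)²·(3·(9/2)+(3/2))·2/6³ - (-20)·(9/2)·(3/2)²/6² = -5/8 kN·m
Superposition: M = Σ M_i = 42857/5400 kN·m ≈ 7.936481 kN·m

M(2) = 42857/5400 kN·m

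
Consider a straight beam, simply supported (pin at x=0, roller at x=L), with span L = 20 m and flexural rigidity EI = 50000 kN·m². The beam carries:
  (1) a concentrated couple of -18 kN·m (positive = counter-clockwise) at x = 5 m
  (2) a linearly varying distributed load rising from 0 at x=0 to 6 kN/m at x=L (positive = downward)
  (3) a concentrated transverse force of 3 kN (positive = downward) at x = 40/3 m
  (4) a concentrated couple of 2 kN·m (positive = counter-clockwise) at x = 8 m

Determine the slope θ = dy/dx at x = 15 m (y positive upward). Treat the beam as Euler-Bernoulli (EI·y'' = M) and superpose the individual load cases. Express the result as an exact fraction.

θ(15) = 1659337/108000000 rad

Load 1 — applied couple M₀=-18 kN·m at a=5 m (b=L-a=15):
  θ_1 = (M₀x²/(2L)-M₀(x-a)+C₁)/EI  [x>a] with C₁=M₀(3b²-L²)/(6L)=-165/4 = ((-18)·15²/(2·20)-(-18)·(15-5)+(-165/4))/50000 = 3/4000 rad
Load 2 — triangular load w₀=6 kN/m (0→w₀ over full span):
  θ_2 = -w₀(7L⁴-30L²x²+15x⁴)/(360LEI) = -6·(7·20⁴-30·20²·15²+15·15⁴)/(360·20·50000) = 1313/96000 rad
Load 3 — point force P=3 kN at a=40/3 m (b=L-a=20/3):
  θ_3 = -Pa(2L²-6Lx+3x²+a²)/(6LEI)  [x>a] = -3·(40/3)·(2·20²-6·20·15+3·15²+(40/3)²)/(6·20·50000) = 53/54000 rad
Load 4 — applied couple M₀=2 kN·m at a=8 m (b=L-a=12):
  θ_4 = (M₀x²/(2L)-M₀(x-a)+C₁)/EI  [x>a] with C₁=M₀(3b²-L²)/(6L)=8/15 = (2·15²/(2·20)-2·(15-8)+(8/15))/50000 = -133/3000000 rad
Superposition: θ = Σ θ_i = 1659337/108000000 rad ≈ 0.015364 rad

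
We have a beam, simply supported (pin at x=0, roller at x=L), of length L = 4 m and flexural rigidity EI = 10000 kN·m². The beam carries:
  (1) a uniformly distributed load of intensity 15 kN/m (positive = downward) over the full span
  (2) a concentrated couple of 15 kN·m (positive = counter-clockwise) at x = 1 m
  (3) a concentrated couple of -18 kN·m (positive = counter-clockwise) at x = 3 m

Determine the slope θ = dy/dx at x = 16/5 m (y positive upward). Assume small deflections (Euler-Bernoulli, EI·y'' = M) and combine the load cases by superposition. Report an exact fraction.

θ(16/5) = 3013/2000000 rad

Load 1 — uniform load w=15 kN/m over full span:
  θ_1 = -w(L³-6Lx²+4x³)/(24EI) = -15·(4³-6·4·(16/5)²+4·(16/5)³)/(24·10000) = 99/31250 rad
Load 2 — applied couple M₀=15 kN·m at a=1 m (b=L-a=3):
  θ_2 = (M₀x²/(2L)-M₀(x-a)+C₁)/EI  [x>a] with C₁=M₀(3b²-L²)/(6L)=55/8 = (15·(16/5)²/(2·4)-15·((16/5)-1)+(55/8))/10000 = -277/400000 rad
Load 3 — applied couple M₀=-18 kN·m at a=3 m (b=L-a=1):
  θ_3 = (M₀x²/(2L)-M₀(x-a)+C₁)/EI  [x>a] with C₁=M₀(3b²-L²)/(6L)=39/4 = ((-18)·(16/5)²/(2·4)-(-18)·((16/5)-3)+(39/4))/10000 = -969/1000000 rad
Superposition: θ = Σ θ_i = 3013/2000000 rad ≈ 0.001507 rad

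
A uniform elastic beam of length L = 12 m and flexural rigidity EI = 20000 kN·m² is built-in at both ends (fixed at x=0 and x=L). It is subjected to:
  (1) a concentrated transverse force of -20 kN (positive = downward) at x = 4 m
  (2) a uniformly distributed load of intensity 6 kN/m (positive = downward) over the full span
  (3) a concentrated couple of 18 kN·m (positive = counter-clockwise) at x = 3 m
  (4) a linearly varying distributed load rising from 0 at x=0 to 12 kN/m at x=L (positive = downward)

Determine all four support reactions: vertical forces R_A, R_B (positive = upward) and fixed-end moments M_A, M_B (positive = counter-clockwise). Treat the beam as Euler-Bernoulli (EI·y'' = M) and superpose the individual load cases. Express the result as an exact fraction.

R_A = 96061/2160 kN, M_A = 32641/360 kN·m, R_B = 171779/2160 kN, M_B = -48599/360 kN·m

Load 1 — point force P=-20 kN at a=4 m (b=L-a=8):
  R_A = Pb²(3a+b)/L³ = (-20)·8²·(3·4+8)/12³ = -400/27 kN
  M_A = Pab²/L² = (-20)·4·8²/12² = -320/9 kN·m
  R_B = Pa²(a+3b)/L³ = (-20)·4²·(4+3·8)/12³ = -140/27 kN
  M_B = -Pa²b/L² = -(-20)·4²·8/12² = 160/9 kN·m
Load 2 — uniform load w=6 kN/m over full span:
  R_A = wL/2 = 6·12/2 = 36 kN
  M_A = wL²/12 = 6·12²/12 = 72 kN·m
  R_B = wL/2 = 6·12/2 = 36 kN
  M_B = -wL²/12 = -6·12²/12 = -72 kN·m
Load 3 — applied couple M₀=18 kN·m at a=3 m (b=L-a=9):
  R_A = 6M₀ab/L³ = 6·18·3·9/12³ = 27/16 kN
  M_A = M₀b(2a-b)/L² = 18·9·(2·3-9)/12² = -27/8 kN·m
  R_B = -6M₀ab/L³ = -6·18·3·9/12³ = -27/16 kN
  M_B = M₀a(2b-a)/L² = 18·3·(2·9-3)/12² = 45/8 kN·m
Load 4 — triangular load w₀=12 kN/m (0→w₀ over full span):
  R_A = 3w₀L/20 = 3·12·12/20 = 108/5 kN
  M_A = w₀L²/30 = 12·12²/30 = 288/5 kN·m
  R_B = 7w₀L/20 = 7·12·12/20 = 252/5 kN
  M_B = -w₀L²/20 = -12·12²/20 = -432/5 kN·m
Superposition: R_A = 96061/2160 kN, M_A = 32641/360 kN·m, R_B = 171779/2160 kN, M_B = -48599/360 kN·m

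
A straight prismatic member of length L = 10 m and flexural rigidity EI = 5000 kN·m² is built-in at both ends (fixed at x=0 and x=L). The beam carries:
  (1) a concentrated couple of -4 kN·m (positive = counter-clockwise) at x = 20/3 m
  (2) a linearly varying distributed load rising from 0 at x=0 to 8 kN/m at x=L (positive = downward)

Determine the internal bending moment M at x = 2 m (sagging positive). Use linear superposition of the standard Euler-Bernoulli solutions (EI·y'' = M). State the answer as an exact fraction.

M(2) = -52/15 kN·m

Load 1 — applied couple M₀=-4 kN·m at a=20/3 m (b=L-a=10/3):
  M_1 = R_Ax - M_A  [x≤a] with R_A=-8/15, M_A=-4/3 = (-8/15)·2 - (-4/3) = 4/15 kN·m
Load 2 — triangular load w₀=8 kN/m (0→w₀ over full span):
  M_2 = 3w₀Lx/20 - w₀L²/30 - w₀x³/(6L) = 3·8·10·2/20 - 8·10²/30 - 8·2³/(6·10) = -56/15 kN·m
Superposition: M = Σ M_i = -52/15 kN·m ≈ -3.466667 kN·m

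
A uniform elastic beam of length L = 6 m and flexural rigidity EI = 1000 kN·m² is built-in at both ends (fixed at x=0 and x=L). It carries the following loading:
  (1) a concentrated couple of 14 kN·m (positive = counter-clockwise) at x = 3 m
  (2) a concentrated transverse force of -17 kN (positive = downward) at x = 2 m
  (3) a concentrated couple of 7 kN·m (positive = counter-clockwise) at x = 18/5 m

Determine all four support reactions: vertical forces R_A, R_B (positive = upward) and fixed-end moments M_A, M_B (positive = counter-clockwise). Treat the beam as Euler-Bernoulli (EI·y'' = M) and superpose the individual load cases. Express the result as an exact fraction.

R_A = -10007/1350 kN, M_A = -4217/450 kN·m, R_B = -12943/1350 kN, M_B = 5353/450 kN·m

Load 1 — applied couple M₀=14 kN·m at a=3 m (b=L-a=3):
  R_A = 6M₀ab/L³ = 6·14·3·3/6³ = 7/2 kN
  M_A = M₀b(2a-b)/L² = 14·3·(2·3-3)/6² = 7/2 kN·m
  R_B = -6M₀ab/L³ = -6·14·3·3/6³ = -7/2 kN
  M_B = M₀a(2b-a)/L² = 14·3·(2·3-3)/6² = 7/2 kN·m
Load 2 — point force P=-17 kN at a=2 m (b=L-a=4):
  R_A = Pb²(3a+b)/L³ = (-17)·4²·(3·2+4)/6³ = -340/27 kN
  M_A = Pab²/L² = (-17)·2·4²/6² = -136/9 kN·m
  R_B = Pa²(a+3b)/L³ = (-17)·2²·(2+3·4)/6³ = -119/27 kN
  M_B = -Pa²b/L² = -(-17)·2²·4/6² = 68/9 kN·m
Load 3 — applied couple M₀=7 kN·m at a=18/5 m (b=L-a=12/5):
  R_A = 6M₀ab/L³ = 6·7·(18/5)·(12/5)/6³ = 42/25 kN
  M_A = M₀b(2a-b)/L² = 7·(12/5)·(2·(18/5)-(12/5))/6² = 56/25 kN·m
  R_B = -6M₀ab/L³ = -6·7·(18/5)·(12/5)/6³ = -42/25 kN
  M_B = M₀a(2b-a)/L² = 7·(18/5)·(2·(12/5)-(18/5))/6² = 21/25 kN·m
Superposition: R_A = -10007/1350 kN, M_A = -4217/450 kN·m, R_B = -12943/1350 kN, M_B = 5353/450 kN·m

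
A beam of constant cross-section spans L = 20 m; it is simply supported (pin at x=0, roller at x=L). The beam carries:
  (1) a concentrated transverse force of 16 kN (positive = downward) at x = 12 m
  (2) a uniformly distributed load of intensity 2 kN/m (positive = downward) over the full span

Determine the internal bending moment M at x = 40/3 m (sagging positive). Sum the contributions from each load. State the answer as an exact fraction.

Load 1 — point force P=16 kN at a=12 m (b=L-a=8):
  M_1 = Pa(L-x)/L  [x>a] = 16·12·(20-(40/3))/20 = 64 kN·m
Load 2 — uniform load w=2 kN/m over full span:
  M_2 = wx(L-x)/2 = 2·(40/3)·(20-(40/3))/2 = 800/9 kN·m
Superposition: M = Σ M_i = 1376/9 kN·m ≈ 152.888889 kN·m

M(40/3) = 1376/9 kN·m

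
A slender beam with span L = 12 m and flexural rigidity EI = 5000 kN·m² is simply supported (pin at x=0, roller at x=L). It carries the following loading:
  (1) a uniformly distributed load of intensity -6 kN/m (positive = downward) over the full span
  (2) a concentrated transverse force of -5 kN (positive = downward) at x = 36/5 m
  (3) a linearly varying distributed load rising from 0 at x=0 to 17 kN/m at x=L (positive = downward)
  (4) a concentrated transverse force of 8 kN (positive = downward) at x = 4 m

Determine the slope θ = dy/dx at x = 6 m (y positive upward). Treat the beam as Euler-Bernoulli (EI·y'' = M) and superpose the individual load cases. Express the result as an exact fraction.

θ(6) = -10121/2250000 rad

Load 1 — uniform load w=-6 kN/m over full span:
  θ_1 = -w(L³-6Lx²+4x³)/(24EI) = -(-6)·(12³-6·12·6²+4·6³)/(24·5000) = 0 rad
Load 2 — point force P=-5 kN at a=36/5 m (b=L-a=24/5):
  θ_2 = -Pb(L²-b²-3x²)/(6LEI)  [x≤a] = -(-5)·(24/5)·(12²-(24/5)²-3·6²)/(6·12·5000) = 27/31250 rad
Load 3 — triangular load w₀=17 kN/m (0→w₀ over full span):
  θ_3 = -w₀(7L⁴-30L²x²+15x⁴)/(360LEI) = -17·(7·12⁴-30·12²·6²+15·6⁴)/(360·12·5000) = -357/50000 rad
Load 4 — point force P=8 kN at a=4 m (b=L-a=8):
  θ_4 = -Pa(2L²-6Lx+3x²+a²)/(6LEI)  [x>a] = -8·4·(2·12²-6·12·6+3·6²+4²)/(6·12·5000) = 2/1125 rad
Superposition: θ = Σ θ_i = -10121/2250000 rad ≈ -0.004498 rad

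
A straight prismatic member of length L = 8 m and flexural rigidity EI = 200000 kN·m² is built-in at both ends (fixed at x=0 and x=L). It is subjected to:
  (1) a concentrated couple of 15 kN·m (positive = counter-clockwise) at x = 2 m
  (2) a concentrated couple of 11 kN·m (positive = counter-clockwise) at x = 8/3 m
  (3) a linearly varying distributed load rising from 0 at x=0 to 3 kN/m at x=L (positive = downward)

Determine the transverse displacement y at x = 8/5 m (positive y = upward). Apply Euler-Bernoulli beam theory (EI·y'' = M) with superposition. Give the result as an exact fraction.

y(8/5) = 36871/14062500000 m

Load 1 — applied couple M₀=15 kN·m at a=2 m (b=L-a=6):
  y_1 = (R_Ax³/6 - M_Ax²/2)/EI  [x≤a] with R_A=135/64, M_A=-45/16 = ((135/64)·(8/5)³/6 - (-45/16)·(8/5)²/2)/200000 = 63/2500000 m
Load 2 — applied couple M₀=11 kN·m at a=8/3 m (b=L-a=16/3):
  y_2 = (R_Ax³/6 - M_Ax²/2)/EI  [x≤a] with R_A=11/6, M_A=0 = ((11/6)·(8/5)³/6 - 0·(8/5)²/2)/200000 = 22/3515625 m
Load 3 — triangular load w₀=3 kN/m (0→w₀ over full span):
  y_3 = -w₀x²(L-x)²(x+2L)/(120LEI) = -3·(8/5)²·(8-(8/5))²·((8/5)+2·8)/(120·8·200000) = -1408/48828125 m
Superposition: y = Σ y_i = 36871/14062500000 m ≈ 0.000003 m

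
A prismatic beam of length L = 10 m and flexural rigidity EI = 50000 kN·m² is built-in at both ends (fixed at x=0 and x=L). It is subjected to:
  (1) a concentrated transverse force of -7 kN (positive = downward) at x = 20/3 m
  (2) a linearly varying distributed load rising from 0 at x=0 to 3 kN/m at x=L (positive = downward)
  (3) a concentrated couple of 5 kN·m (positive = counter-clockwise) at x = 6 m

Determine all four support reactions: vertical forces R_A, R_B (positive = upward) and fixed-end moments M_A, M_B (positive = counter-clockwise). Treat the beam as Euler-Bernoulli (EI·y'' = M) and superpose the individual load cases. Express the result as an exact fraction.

R_A = 4597/1350 kN, M_A = 866/135 kN·m, R_B = 6203/1350 kN, M_B = -544/135 kN·m

Load 1 — point force P=-7 kN at a=20/3 m (b=L-a=10/3):
  R_A = Pb²(3a+b)/L³ = (-7)·(10/3)²·(3·(20/3)+(10/3))/10³ = -49/27 kN
  M_A = Pab²/L² = (-7)·(20/3)·(10/3)²/10² = -140/27 kN·m
  R_B = Pa²(a+3b)/L³ = (-7)·(20/3)²·((20/3)+3·(10/3))/10³ = -140/27 kN
  M_B = -Pa²b/L² = -(-7)·(20/3)²·(10/3)/10² = 280/27 kN·m
Load 2 — triangular load w₀=3 kN/m (0→w₀ over full span):
  R_A = 3w₀L/20 = 3·3·10/20 = 9/2 kN
  M_A = w₀L²/30 = 3·10²/30 = 10 kN·m
  R_B = 7w₀L/20 = 7·3·10/20 = 21/2 kN
  M_B = -w₀L²/20 = -3·10²/20 = -15 kN·m
Load 3 — applied couple M₀=5 kN·m at a=6 m (b=L-a=4):
  R_A = 6M₀ab/L³ = 6·5·6·4/10³ = 18/25 kN
  M_A = M₀b(2a-b)/L² = 5·4·(2·6-4)/10² = 8/5 kN·m
  R_B = -6M₀ab/L³ = -6·5·6·4/10³ = -18/25 kN
  M_B = M₀a(2b-a)/L² = 5·6·(2·4-6)/10² = 3/5 kN·m
Superposition: R_A = 4597/1350 kN, M_A = 866/135 kN·m, R_B = 6203/1350 kN, M_B = -544/135 kN·m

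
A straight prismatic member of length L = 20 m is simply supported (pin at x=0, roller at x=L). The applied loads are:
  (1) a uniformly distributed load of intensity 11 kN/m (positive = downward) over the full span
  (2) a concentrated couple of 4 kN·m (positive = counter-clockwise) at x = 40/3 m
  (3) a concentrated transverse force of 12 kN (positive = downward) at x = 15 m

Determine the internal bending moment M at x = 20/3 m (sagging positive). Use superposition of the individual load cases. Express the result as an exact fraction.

M(20/3) = 4592/9 kN·m

Load 1 — uniform load w=11 kN/m over full span:
  M_1 = wx(L-x)/2 = 11·(20/3)·(20-(20/3))/2 = 4400/9 kN·m
Load 2 — applied couple M₀=4 kN·m at a=40/3 m (b=L-a=20/3):
  M_2 = M₀x/L  [x≤a] = 4·(20/3)/20 = 4/3 kN·m
Load 3 — point force P=12 kN at a=15 m (b=L-a=5):
  M_3 = Pbx/L  [x≤a] = 12·5·(20/3)/20 = 20 kN·m
Superposition: M = Σ M_i = 4592/9 kN·m ≈ 510.222222 kN·m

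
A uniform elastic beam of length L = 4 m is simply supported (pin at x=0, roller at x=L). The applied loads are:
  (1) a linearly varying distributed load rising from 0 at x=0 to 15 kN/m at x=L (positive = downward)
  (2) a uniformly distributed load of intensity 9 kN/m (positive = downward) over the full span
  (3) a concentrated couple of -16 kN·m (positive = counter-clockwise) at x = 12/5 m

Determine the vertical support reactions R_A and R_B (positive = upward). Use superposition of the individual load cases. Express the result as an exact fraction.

Load 1 — triangular load w₀=15 kN/m (0→w₀ over full span):
  R_A = w₀L/6 = 15·4/6 = 10 kN
  R_B = w₀L/3 = 15·4/3 = 20 kN
Load 2 — uniform load w=9 kN/m over full span:
  R_A = wL/2 = 9·4/2 = 18 kN
  R_B = wL/2 = 9·4/2 = 18 kN
Load 3 — applied couple M₀=-16 kN·m at a=12/5 m (b=L-a=8/5):
  R_A = M₀/L = (-16)/4 = -4 kN
  R_B = -M₀/L = -(-16)/4 = 4 kN
Superposition: R_A = 24 kN, R_B = 42 kN

R_A = 24 kN, R_B = 42 kN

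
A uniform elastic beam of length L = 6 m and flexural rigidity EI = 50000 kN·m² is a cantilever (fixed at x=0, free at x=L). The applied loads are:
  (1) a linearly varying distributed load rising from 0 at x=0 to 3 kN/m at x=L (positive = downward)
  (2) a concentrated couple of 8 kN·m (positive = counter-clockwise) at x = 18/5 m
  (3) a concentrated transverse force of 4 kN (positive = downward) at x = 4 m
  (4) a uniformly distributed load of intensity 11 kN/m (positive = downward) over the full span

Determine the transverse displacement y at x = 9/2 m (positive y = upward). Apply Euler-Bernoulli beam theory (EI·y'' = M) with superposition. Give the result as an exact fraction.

y(9/2) = -55656761/1920000000 m

Load 1 — triangular load w₀=3 kN/m (0→w₀ over full span):
  y_1 = (w₀Lx³/12-w₀L²x²/6-w₀x⁵/(120L))/EI = (3·6·(9/2)³/12-3·6²·(9/2)²/6-3·(9/2)⁵/(120·6))/50000 = -602883/128000000 m
Load 2 — applied couple M₀=8 kN·m at a=18/5 m (b=L-a=12/5):
  y_2 = M₀a(2x-a)/(2EI)  [x>a] = 8·(18/5)·(2·(9/2)-(18/5))/(2·50000) = 243/156250 m
Load 3 — point force P=4 kN at a=4 m (b=L-a=2):
  y_3 = -Pa²(3x-a)/(6EI)  [x>a] = -4·4²·(3·(9/2)-4)/(6·50000) = -19/9375 m
Load 4 — uniform load w=11 kN/m over full span:
  y_4 = -wx²(x²-4Lx+6L²)/(24EI) = -11·(9/2)²·((9/2)²-4·6·(9/2)+6·6²)/(24·50000) = -152361/6400000 m
Superposition: y = Σ y_i = -55656761/1920000000 m ≈ -0.028988 m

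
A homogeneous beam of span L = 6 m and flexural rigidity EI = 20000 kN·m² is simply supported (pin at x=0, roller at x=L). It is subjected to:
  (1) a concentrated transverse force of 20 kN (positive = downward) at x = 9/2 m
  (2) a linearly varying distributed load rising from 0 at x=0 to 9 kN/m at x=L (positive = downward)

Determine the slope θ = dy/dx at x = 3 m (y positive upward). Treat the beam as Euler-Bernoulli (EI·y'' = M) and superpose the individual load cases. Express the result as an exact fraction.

θ(3) = -639/1600000 rad

Load 1 — point force P=20 kN at a=9/2 m (b=L-a=3/2):
  θ_1 = -Pb(L²-b²-3x²)/(6LEI)  [x≤a] = -20·(3/2)·(6²-(3/2)²-3·3²)/(6·6·20000) = -9/32000 rad
Load 2 — triangular load w₀=9 kN/m (0→w₀ over full span):
  θ_2 = -w₀(7L⁴-30L²x²+15x⁴)/(360LEI) = -9·(7·6⁴-30·6²·3²+15·3⁴)/(360·6·20000) = -189/1600000 rad
Superposition: θ = Σ θ_i = -639/1600000 rad ≈ -0.000399 rad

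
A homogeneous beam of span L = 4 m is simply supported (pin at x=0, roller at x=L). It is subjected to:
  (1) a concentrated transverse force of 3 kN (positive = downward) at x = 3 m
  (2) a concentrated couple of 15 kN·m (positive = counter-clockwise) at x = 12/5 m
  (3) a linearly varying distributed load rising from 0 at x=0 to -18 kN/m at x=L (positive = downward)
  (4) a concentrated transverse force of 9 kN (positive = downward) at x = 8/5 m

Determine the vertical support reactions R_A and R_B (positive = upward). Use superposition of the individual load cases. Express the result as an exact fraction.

Load 1 — point force P=3 kN at a=3 m (b=L-a=1):
  R_A = Pb/L = 3·1/4 = 3/4 kN
  R_B = Pa/L = 3·3/4 = 9/4 kN
Load 2 — applied couple M₀=15 kN·m at a=12/5 m (b=L-a=8/5):
  R_A = M₀/L = 15/4 kN
  R_B = -M₀/L = -15/4 kN
Load 3 — triangular load w₀=-18 kN/m (0→w₀ over full span):
  R_A = w₀L/6 = (-18)·4/6 = -12 kN
  R_B = w₀L/3 = (-18)·4/3 = -24 kN
Load 4 — point force P=9 kN at a=8/5 m (b=L-a=12/5):
  R_A = Pb/L = 9·(12/5)/4 = 27/5 kN
  R_B = Pa/L = 9·(8/5)/4 = 18/5 kN
Superposition: R_A = -21/10 kN, R_B = -219/10 kN

R_A = -21/10 kN, R_B = -219/10 kN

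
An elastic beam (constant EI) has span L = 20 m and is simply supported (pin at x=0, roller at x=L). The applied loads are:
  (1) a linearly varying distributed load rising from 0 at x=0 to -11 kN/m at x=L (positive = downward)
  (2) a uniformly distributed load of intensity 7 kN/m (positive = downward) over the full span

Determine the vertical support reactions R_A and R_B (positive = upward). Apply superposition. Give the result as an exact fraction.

R_A = 100/3 kN, R_B = -10/3 kN

Load 1 — triangular load w₀=-11 kN/m (0→w₀ over full span):
  R_A = w₀L/6 = (-11)·20/6 = -110/3 kN
  R_B = w₀L/3 = (-11)·20/3 = -220/3 kN
Load 2 — uniform load w=7 kN/m over full span:
  R_A = wL/2 = 7·20/2 = 70 kN
  R_B = wL/2 = 7·20/2 = 70 kN
Superposition: R_A = 100/3 kN, R_B = -10/3 kN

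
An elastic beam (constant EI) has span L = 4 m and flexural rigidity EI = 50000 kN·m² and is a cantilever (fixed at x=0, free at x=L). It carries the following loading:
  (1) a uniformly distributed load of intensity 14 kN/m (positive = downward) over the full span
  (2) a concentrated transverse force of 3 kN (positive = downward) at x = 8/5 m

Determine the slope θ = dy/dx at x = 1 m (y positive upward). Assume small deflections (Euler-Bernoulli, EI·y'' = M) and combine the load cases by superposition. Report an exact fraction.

θ(1) = -2689/1500000 rad

Load 1 — uniform load w=14 kN/m over full span:
  θ_1 = -wx(x²-3Lx+3L²)/(6EI) = -14·1·(1²-3·4·1+3·4²)/(6·50000) = -259/150000 rad
Load 2 — point force P=3 kN at a=8/5 m (b=L-a=12/5):
  θ_2 = -Px(2a-x)/(2EI)  [x≤a] = -3·1·(2·(8/5)-1)/(2·50000) = -33/500000 rad
Superposition: θ = Σ θ_i = -2689/1500000 rad ≈ -0.001793 rad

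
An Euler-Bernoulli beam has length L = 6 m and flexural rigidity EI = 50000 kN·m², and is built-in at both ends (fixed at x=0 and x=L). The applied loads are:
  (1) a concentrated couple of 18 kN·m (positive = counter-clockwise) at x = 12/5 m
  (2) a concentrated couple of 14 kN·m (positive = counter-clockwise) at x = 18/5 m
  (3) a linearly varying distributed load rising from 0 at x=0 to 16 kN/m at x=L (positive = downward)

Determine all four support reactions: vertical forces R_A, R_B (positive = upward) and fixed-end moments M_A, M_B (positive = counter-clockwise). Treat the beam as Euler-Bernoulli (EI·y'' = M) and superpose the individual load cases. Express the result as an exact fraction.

R_A = 552/25 kN, M_A = 646/25 kN·m, R_B = 648/25 kN, M_B = -534/25 kN·m

Load 1 — applied couple M₀=18 kN·m at a=12/5 m (b=L-a=18/5):
  R_A = 6M₀ab/L³ = 6·18·(12/5)·(18/5)/6³ = 108/25 kN
  M_A = M₀b(2a-b)/L² = 18·(18/5)·(2·(12/5)-(18/5))/6² = 54/25 kN·m
  R_B = -6M₀ab/L³ = -6·18·(12/5)·(18/5)/6³ = -108/25 kN
  M_B = M₀a(2b-a)/L² = 18·(12/5)·(2·(18/5)-(12/5))/6² = 144/25 kN·m
Load 2 — applied couple M₀=14 kN·m at a=18/5 m (b=L-a=12/5):
  R_A = 6M₀ab/L³ = 6·14·(18/5)·(12/5)/6³ = 84/25 kN
  M_A = M₀b(2a-b)/L² = 14·(12/5)·(2·(18/5)-(12/5))/6² = 112/25 kN·m
  R_B = -6M₀ab/L³ = -6·14·(18/5)·(12/5)/6³ = -84/25 kN
  M_B = M₀a(2b-a)/L² = 14·(18/5)·(2·(12/5)-(18/5))/6² = 42/25 kN·m
Load 3 — triangular load w₀=16 kN/m (0→w₀ over full span):
  R_A = 3w₀L/20 = 3·16·6/20 = 72/5 kN
  M_A = w₀L²/30 = 16·6²/30 = 96/5 kN·m
  R_B = 7w₀L/20 = 7·16·6/20 = 168/5 kN
  M_B = -w₀L²/20 = -16·6²/20 = -144/5 kN·m
Superposition: R_A = 552/25 kN, M_A = 646/25 kN·m, R_B = 648/25 kN, M_B = -534/25 kN·m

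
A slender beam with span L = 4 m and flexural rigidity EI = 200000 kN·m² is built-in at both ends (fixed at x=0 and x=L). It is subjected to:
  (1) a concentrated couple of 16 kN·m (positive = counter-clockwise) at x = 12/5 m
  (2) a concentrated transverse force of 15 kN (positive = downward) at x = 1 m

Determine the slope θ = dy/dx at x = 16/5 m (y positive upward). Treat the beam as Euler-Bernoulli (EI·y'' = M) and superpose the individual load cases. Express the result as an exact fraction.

θ(16/5) = 2259/250000000 rad

Load 1 — applied couple M₀=16 kN·m at a=12/5 m (b=L-a=8/5):
  θ_1 = (R_Ax²/2 - M_Ax - M₀(x-a))/EI  [x>a] with R_A=144/25, M_A=128/25 = ((144/25)·(16/5)²/2 - (128/25)·(16/5) - 16·((16/5)-(12/5)))/200000 = 3/1953125 rad
Load 2 — point force P=15 kN at a=1 m (b=L-a=3):
  θ_2 = Pa²(L-x)(2bL-(3b+a)(L-x))/(2L³EI)  [x>a] = 15·1²·(4-(16/5))·(2·3·4-(3·3+1)·(4-(16/5)))/(2·4³·200000) = 3/400000 rad
Superposition: θ = Σ θ_i = 2259/250000000 rad ≈ 0.000009 rad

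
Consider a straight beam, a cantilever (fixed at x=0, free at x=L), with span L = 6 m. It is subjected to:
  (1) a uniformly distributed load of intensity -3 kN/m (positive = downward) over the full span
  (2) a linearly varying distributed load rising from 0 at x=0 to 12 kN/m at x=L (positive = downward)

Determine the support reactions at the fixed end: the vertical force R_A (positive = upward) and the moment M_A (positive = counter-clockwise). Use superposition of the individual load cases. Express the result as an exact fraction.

Load 1 — uniform load w=-3 kN/m over full span:
  R_A = wL = (-3)·6 = -18 kN
  M_A = wL²/2 = (-3)·6²/2 = -54 kN·m
Load 2 — triangular load w₀=12 kN/m (0→w₀ over full span):
  R_A = w₀L/2 = 12·6/2 = 36 kN
  M_A = w₀L²/3 = 12·6²/3 = 144 kN·m
Superposition: R_A = 18 kN, M_A = 90 kN·m

R_A = 18 kN, M_A = 90 kN·m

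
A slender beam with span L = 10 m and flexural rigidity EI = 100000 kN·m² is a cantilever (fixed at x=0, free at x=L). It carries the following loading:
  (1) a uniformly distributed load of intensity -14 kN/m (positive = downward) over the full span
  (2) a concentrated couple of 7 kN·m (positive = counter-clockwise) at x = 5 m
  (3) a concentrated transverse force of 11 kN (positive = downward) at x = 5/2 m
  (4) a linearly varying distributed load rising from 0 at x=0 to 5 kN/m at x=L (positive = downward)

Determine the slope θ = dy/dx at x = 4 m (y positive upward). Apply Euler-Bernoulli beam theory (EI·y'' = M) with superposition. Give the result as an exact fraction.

θ(4) = 32423/2400000 rad

Load 1 — uniform load w=-14 kN/m over full span:
  θ_1 = -wx(x²-3Lx+3L²)/(6EI) = -(-14)·4·(4²-3·10·4+3·10²)/(6·100000) = 343/18750 rad
Load 2 — applied couple M₀=7 kN·m at a=5 m (b=L-a=5):
  θ_2 = M₀x/EI  [x≤a] = 7·4/100000 = 7/25000 rad
Load 3 — point force P=11 kN at a=5/2 m (b=L-a=15/2):
  θ_3 = -Pa²/(2EI)  [x>a] = -11·(5/2)²/(2·100000) = -11/32000 rad
Load 4 — triangular load w₀=5 kN/m (0→w₀ over full span):
  θ_4 = (w₀Lx²/4-w₀L²x/3-w₀x⁴/(24L))/EI = (5·10·4²/4-5·10²·4/3-5·4⁴/(24·10))/100000 = -59/12500 rad
Superposition: θ = Σ θ_i = 32423/2400000 rad ≈ 0.013510 rad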